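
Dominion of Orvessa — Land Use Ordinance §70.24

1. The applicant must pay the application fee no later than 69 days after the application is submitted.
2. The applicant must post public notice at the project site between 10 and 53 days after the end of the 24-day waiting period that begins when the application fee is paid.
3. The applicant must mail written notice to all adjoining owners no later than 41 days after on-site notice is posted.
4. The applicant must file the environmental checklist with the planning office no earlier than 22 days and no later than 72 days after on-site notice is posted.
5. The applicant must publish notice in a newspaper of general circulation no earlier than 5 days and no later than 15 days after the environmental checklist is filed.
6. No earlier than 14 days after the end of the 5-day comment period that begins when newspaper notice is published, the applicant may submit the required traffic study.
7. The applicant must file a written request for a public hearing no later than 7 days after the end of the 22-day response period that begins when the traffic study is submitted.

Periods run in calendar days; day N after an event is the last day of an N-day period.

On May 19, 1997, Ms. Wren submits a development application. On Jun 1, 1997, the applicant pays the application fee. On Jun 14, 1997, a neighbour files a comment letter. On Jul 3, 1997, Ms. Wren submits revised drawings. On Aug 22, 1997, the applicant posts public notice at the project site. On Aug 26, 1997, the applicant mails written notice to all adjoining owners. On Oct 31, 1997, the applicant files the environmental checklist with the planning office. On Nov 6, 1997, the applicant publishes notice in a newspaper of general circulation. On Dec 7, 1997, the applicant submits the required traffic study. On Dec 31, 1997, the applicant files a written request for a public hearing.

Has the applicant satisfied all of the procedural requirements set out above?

No

Step 1 — counting 69 days from May 19, 1997 (when the application is submitted) gives a deadline of Jul 27, 1997; completed Jun 1, 1997, before the deadline.
Step 2 — 10 and 53 days from Jun 25, 1997 (end of the 24-day waiting period, which began when the application fee is paid on Jun 1, 1997) are Jul 5, 1997 and Aug 17, 1997 respectively; Aug 22, 1997 is 5 days past the end of the window.
The analysis stops there.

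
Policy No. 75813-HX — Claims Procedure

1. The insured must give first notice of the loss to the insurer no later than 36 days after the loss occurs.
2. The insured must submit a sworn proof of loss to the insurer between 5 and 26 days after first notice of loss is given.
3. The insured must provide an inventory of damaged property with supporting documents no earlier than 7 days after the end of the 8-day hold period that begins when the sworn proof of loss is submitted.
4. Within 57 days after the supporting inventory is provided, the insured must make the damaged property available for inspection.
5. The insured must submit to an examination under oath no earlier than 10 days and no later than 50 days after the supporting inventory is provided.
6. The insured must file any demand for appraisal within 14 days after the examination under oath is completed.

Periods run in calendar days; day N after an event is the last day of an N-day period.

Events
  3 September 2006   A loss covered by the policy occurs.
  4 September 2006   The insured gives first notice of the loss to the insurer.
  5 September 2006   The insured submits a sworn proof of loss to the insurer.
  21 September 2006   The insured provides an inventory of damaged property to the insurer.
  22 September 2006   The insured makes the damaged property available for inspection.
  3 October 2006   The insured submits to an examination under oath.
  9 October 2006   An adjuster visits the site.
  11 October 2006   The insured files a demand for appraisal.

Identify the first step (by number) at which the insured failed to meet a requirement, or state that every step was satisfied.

Step 2

Step 1: 36 days after 3 September 2006 (when the loss occurs) is 9 October 2006; completed 4 September 2006, before the deadline.
Step 2: the window is 5–26 days after 4 September 2006 (when first notice of loss is given), so 9 September 2006 through 30 September 2006; 5 September 2006 is 4 days too early.
Later steps need not be reached.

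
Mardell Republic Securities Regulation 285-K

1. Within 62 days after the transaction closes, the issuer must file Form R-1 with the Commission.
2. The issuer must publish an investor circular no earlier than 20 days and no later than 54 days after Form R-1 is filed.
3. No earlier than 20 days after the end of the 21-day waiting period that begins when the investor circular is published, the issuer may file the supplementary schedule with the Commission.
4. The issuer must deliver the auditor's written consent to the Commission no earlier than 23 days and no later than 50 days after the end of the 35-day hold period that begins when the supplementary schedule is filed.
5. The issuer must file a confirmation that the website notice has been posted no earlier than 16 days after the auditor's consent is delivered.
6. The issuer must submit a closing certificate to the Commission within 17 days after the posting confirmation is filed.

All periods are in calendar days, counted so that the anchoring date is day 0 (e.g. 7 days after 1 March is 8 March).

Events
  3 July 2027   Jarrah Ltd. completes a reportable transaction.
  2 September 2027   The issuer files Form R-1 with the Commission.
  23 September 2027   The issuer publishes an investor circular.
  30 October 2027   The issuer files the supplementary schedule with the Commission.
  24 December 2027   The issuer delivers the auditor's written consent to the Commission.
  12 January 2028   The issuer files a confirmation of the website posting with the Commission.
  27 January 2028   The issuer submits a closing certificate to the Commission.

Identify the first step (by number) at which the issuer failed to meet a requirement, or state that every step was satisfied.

(1) due by 3 July 2027 + 62 days = 3 September 2027; 2 September 2027 is within that limit.
(2) the permitted window runs from 2 September 2027 + 20 = 22 September 2027 to 2 September 2027 + 54 = 26 October 2027; done 23 September 2027, which is between those dates.
(3) permitted from 14 October 2027 + 20 days = 3 November 2027 onward; 30 October 2027 is 4 days before the earliest permitted date.
That is the first point of non-compliance.

Step 3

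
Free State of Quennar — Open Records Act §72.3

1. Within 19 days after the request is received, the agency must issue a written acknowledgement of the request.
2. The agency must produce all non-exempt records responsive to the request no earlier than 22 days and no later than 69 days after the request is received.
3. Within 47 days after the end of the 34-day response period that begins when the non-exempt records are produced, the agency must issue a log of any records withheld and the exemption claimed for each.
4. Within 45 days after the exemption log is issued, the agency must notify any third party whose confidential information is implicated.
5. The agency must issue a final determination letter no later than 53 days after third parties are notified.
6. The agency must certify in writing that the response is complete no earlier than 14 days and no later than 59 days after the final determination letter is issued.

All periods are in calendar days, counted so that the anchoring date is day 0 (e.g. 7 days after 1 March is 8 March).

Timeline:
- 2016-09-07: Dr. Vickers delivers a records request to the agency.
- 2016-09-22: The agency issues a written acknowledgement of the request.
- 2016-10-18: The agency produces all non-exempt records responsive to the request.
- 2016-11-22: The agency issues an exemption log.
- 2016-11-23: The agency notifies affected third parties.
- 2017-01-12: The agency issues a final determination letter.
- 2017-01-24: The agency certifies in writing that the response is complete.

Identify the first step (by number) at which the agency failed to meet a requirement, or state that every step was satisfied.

Step 6

(1) due by 2016-09-07 + 19 days = 2016-09-26; 2016-09-22 is within that limit.
(2) the permitted window runs from 2016-09-07 + 22 = 2016-09-29 to 2016-09-07 + 69 = 2016-11-15; done 2016-10-18, which is between those dates.
(3) due by 2016-11-21 + 47 days = 2017-01-07; completed 2016-11-22, before the deadline.
(4) due by 2016-11-22 + 45 days = 2017-01-06; 2016-11-23 is within that limit.
(5) due by 2016-11-23 + 53 days = 2017-01-15; done 2017-01-12 — timely.
(6) the permitted window runs from 2017-01-12 + 14 = 2017-01-26 to 2017-01-12 + 59 = 2017-03-12; 2017-01-24 is 2 days too early.
Later steps need not be reached.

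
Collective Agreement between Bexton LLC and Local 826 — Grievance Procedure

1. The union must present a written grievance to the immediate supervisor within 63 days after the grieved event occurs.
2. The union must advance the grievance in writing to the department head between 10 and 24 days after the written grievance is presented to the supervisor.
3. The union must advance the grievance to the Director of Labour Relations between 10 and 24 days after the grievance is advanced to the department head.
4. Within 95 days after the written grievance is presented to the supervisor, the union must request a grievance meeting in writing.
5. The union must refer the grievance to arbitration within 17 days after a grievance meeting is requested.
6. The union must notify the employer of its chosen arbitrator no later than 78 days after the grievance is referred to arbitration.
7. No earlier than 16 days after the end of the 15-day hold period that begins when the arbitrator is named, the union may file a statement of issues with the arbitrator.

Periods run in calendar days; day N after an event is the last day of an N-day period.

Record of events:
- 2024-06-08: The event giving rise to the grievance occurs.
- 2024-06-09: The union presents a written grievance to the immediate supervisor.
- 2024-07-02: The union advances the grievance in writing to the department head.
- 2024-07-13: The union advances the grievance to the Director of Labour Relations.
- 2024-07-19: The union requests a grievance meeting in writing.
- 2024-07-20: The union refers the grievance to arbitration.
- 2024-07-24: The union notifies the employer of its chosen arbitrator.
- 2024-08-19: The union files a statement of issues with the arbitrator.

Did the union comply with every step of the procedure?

No

(1) due by 2024-06-08 + 63 days = 2024-08-10; 2024-06-09 is within that limit.
(2) the permitted window runs from 2024-06-09 + 10 = 2024-06-19 to 2024-06-09 + 24 = 2024-07-03; done 2024-07-02 — within the window.
(3) the permitted window runs from 2024-07-02 + 10 = 2024-07-12 to 2024-07-02 + 24 = 2024-07-26; 2024-07-13 falls inside that range.
(4) due by 2024-06-09 + 95 days = 2024-09-12; completed 2024-07-19, before the deadline.
(5) due by 2024-07-19 + 17 days = 2024-08-05; 2024-07-20 is within that limit.
(6) due by 2024-07-20 + 78 days = 2024-10-06; completed 2024-07-24, before the deadline.
(7) permitted from 2024-08-08 + 16 days = 2024-08-24 onward; 2024-08-19 is 5 days before the earliest permitted date.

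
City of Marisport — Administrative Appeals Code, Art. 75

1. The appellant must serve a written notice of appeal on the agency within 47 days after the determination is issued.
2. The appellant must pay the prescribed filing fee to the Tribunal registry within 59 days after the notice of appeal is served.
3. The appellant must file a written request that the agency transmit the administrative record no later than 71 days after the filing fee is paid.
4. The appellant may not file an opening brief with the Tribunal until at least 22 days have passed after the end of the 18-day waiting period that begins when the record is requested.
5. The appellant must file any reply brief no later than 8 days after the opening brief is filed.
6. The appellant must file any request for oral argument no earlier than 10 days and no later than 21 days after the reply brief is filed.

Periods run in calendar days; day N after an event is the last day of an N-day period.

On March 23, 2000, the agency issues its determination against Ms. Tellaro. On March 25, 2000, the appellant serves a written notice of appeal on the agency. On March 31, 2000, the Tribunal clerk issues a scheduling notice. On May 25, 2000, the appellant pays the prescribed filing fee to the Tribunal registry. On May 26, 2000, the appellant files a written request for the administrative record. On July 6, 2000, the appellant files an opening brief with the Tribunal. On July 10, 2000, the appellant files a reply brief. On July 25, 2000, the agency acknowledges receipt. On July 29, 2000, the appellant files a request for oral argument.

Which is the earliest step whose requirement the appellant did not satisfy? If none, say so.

Step 2

Step 1: 47 days after March 23, 2000 (when the determination is issued) is May 9, 2000; completed March 25, 2000, before the deadline.
Step 2: 59 days after March 25, 2000 (when the notice of appeal is served) is May 23, 2000; not done until May 25, 2000, 2 days after the deadline.
Later steps need not be reached.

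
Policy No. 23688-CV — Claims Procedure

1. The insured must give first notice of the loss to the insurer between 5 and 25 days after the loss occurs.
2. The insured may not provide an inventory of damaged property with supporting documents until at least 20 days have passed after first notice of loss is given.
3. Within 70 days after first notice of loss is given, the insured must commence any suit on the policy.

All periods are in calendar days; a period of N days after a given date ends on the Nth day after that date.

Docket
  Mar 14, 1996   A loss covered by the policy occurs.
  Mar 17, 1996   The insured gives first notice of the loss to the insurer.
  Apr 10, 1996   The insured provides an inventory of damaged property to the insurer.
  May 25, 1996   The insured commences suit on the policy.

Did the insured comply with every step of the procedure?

Step 1: the window is 5–25 days after Mar 14, 1996 (when the loss occurs), so Mar 19, 1996 through Apr 8, 1996; done Mar 17, 1996 — 2 days before the window opened.

No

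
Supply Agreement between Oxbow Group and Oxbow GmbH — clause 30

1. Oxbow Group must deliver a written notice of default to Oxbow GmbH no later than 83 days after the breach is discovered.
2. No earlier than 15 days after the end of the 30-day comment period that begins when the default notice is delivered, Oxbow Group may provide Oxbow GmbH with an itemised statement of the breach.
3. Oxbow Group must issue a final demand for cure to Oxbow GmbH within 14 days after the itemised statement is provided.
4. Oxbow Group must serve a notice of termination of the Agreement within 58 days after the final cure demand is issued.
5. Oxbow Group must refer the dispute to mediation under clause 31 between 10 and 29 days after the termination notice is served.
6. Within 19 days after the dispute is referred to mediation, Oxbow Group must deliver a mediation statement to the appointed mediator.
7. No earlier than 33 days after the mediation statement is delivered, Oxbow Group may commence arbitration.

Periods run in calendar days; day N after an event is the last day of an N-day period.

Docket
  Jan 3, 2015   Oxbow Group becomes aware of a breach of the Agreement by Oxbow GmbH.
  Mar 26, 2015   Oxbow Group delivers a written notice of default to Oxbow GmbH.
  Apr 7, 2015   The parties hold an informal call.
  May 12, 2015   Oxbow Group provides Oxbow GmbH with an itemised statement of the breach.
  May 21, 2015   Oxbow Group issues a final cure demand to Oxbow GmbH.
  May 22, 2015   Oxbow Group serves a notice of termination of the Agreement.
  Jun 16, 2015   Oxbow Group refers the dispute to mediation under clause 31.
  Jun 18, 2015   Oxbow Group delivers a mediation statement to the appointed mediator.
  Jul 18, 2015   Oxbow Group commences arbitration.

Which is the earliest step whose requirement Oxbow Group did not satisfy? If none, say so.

(1) due by Jan 3, 2015 + 83 days = Mar 27, 2015; done Mar 26, 2015 — timely.
(2) permitted from Apr 25, 2015 + 15 days = May 10, 2015 onward; done May 12, 2015, after the minimum wait.
(3) due by May 12, 2015 + 14 days = May 26, 2015; completed May 21, 2015, before the deadline.
(4) due by May 21, 2015 + 58 days = Jul 18, 2015; completed May 22, 2015, before the deadline.
(5) the permitted window runs from May 22, 2015 + 10 = Jun 1, 2015 to May 22, 2015 + 29 = Jun 20, 2015; done Jun 16, 2015, which is between those dates.
(6) due by Jun 16, 2015 + 19 days = Jul 5, 2015; Jun 18, 2015 is within that limit.
(7) permitted from Jun 18, 2015 + 33 days = Jul 21, 2015 onward; acted on Jul 18, 2015, 3 days prematurely.

Step 7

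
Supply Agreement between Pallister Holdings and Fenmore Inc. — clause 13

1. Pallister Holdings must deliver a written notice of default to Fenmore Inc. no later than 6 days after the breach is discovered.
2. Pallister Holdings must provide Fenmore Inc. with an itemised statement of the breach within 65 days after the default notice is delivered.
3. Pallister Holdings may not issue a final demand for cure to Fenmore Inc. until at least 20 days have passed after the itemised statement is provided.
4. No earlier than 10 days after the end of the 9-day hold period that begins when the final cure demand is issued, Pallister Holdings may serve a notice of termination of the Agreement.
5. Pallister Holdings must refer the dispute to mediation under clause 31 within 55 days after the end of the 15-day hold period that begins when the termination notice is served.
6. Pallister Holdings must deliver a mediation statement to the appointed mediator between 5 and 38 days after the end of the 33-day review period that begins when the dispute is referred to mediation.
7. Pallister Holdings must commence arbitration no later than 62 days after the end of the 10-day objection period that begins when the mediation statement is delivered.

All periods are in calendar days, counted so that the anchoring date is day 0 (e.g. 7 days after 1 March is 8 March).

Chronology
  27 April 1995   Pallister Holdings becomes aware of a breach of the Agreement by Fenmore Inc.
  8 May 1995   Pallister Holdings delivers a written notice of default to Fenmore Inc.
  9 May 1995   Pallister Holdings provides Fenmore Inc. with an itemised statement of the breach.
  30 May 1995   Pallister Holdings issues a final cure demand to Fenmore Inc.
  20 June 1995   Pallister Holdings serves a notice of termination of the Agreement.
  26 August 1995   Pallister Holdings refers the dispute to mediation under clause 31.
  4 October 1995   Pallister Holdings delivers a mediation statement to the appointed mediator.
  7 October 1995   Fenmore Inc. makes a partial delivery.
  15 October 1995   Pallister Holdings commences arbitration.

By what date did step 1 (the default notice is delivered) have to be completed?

Step 1 runs from 27 April 1995, when the breach is discovered. 6 days after 27 April 1995 is 3 May 1995.

3 May 1995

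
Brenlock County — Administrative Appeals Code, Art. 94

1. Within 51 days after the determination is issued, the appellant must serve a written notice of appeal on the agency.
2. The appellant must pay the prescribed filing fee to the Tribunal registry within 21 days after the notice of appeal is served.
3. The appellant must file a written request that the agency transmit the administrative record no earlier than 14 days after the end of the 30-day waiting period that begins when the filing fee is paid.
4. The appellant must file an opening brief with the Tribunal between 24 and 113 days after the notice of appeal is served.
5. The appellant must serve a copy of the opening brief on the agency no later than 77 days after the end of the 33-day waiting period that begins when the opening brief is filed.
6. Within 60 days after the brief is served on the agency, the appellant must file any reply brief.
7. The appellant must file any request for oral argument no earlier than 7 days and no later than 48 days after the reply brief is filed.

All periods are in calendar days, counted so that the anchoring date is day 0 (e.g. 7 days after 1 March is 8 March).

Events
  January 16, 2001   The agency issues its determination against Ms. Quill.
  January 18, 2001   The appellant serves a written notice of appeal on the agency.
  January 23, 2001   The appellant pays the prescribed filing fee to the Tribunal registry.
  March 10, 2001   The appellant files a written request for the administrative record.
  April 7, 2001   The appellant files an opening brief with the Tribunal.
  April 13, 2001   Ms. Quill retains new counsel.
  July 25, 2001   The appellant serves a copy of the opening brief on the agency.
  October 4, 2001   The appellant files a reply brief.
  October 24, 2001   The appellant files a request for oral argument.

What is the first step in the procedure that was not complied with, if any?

Step 1: 51 days after January 16, 2001 (when the determination is issued) is March 8, 2001; January 18, 2001 is within that limit.
Step 2: 21 days after January 18, 2001 (when the notice of appeal is served) is February 8, 2001; completed January 23, 2001, before the deadline.
Step 3: the earliest permitted date is 14 days after February 22, 2001 (end of the 30-day waiting period, which began when the filing fee is paid on January 23, 2001), i.e. March 8, 2001; done March 10, 2001 — permitted.
Step 4: the window is 24–113 days after January 18, 2001 (when the notice of appeal is served), so February 11, 2001 through May 11, 2001; done April 7, 2001, which is between those dates.
Step 5: 77 days after May 10, 2001 (end of the 33-day waiting period, which began when the opening brief is filed on April 7, 2001) is July 26, 2001; completed July 25, 2001, before the deadline.
Step 6: 60 days after July 25, 2001 (when the brief is served on the agency) is September 23, 2001; October 4, 2001 misses that deadline by 11 days.

Step 6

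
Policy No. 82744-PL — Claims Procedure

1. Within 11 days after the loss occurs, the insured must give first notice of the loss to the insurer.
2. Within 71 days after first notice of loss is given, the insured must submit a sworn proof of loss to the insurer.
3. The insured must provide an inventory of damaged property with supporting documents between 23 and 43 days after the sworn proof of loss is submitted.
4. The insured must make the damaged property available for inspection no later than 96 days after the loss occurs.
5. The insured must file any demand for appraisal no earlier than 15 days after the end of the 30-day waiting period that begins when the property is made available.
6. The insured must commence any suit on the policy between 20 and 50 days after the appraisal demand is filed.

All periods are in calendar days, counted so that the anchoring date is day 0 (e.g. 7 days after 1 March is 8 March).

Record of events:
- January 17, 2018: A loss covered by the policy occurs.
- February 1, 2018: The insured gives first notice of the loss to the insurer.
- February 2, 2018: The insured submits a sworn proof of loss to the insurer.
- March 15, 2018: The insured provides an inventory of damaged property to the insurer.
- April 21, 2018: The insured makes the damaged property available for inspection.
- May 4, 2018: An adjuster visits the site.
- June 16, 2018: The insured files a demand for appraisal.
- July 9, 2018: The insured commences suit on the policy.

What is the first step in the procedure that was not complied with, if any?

Step 1 — counting 11 days from January 17, 2018 (when the loss occurs) gives a deadline of January 28, 2018; not done until February 1, 2018, 4 days after the deadline.

Step 1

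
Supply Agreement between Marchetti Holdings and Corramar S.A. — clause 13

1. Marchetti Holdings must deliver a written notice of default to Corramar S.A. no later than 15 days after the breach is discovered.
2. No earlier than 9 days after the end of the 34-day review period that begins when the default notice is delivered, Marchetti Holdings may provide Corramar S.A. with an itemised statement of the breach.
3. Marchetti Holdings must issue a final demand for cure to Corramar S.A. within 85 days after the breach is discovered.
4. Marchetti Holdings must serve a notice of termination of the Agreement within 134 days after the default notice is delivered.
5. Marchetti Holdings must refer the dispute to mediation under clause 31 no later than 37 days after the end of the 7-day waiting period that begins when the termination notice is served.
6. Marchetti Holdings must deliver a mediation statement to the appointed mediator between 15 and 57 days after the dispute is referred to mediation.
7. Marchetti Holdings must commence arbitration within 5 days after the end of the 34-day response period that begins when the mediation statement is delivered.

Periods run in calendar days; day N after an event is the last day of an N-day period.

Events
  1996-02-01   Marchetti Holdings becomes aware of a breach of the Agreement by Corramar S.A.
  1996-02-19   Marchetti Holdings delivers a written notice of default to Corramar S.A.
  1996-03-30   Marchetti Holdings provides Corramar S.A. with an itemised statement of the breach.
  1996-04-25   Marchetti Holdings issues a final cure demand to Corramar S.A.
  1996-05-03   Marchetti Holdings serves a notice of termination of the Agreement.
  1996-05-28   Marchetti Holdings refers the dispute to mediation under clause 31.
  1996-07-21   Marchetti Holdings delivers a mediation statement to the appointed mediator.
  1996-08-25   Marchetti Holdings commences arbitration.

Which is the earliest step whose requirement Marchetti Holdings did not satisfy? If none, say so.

Step 1

Step 1: 15 days after 1996-02-01 (when the breach is discovered) is 1996-02-16; 1996-02-19 misses that deadline by 3 days.
That is the first point of non-compliance.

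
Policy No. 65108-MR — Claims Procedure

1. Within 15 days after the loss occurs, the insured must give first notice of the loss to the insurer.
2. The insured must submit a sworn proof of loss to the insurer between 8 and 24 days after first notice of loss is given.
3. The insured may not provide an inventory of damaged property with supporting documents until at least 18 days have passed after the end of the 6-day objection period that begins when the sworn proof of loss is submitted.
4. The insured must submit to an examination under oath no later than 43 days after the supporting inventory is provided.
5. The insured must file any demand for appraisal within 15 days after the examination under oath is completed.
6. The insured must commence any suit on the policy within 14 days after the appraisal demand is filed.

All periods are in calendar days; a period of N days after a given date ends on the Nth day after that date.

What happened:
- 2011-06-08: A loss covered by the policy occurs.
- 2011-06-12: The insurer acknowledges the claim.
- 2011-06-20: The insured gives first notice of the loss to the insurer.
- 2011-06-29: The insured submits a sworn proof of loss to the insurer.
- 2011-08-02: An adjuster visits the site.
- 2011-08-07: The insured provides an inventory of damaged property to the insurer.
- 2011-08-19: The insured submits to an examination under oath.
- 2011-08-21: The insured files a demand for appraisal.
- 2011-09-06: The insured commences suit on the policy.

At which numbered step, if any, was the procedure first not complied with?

Step 1 — counting 15 days from 2011-06-08 (when the loss occurs) gives a deadline of 2011-06-23; 2011-06-20 is within that limit.
Step 2 — 8 and 24 days from 2011-06-20 (when first notice of loss is given) are 2011-06-28 and 2011-07-14 respectively; done 2011-06-29, which is between those dates.
Step 3 — must wait 18 days from 2011-07-05 (end of the 6-day objection period, which began when the sworn proof of loss is submitted on 2011-06-29), so not before 2011-07-23; 2011-08-07 is on or after that date.
Step 4 — counting 43 days from 2011-08-07 (when the supporting inventory is provided) gives a deadline of 2011-09-19; completed 2011-08-19, before the deadline.
Step 5 — counting 15 days from 2011-08-19 (when the examination under oath is completed) gives a deadline of 2011-09-03; completed 2011-08-21, before the deadline.
Step 6 — counting 14 days from 2011-08-21 (when the appraisal demand is filed) gives a deadline of 2011-09-04; done 2011-09-06 — 2 days late.
The procedure was therefore not followed at step 6.

Step 6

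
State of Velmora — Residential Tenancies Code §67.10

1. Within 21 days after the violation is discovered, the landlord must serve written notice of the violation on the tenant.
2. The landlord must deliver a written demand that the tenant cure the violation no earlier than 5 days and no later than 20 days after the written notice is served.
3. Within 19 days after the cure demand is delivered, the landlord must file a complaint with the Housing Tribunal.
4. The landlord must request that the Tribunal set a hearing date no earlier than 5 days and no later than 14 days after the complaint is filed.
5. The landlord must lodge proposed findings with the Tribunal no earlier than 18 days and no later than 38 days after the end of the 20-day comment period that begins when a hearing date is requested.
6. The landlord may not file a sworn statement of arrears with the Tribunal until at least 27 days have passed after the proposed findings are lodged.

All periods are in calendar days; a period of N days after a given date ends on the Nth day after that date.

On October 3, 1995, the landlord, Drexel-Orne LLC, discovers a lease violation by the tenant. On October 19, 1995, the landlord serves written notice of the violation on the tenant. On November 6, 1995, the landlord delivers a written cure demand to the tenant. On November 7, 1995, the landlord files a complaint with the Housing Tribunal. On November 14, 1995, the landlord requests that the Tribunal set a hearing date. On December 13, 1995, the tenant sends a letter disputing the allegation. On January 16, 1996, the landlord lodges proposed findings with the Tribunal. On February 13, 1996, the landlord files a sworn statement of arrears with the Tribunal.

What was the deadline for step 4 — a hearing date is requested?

November 21, 1995

Step 4 runs from November 7, 1995, when the complaint is filed. The window is 5–14 days after November 7, 1995; it closes on November 21, 1995.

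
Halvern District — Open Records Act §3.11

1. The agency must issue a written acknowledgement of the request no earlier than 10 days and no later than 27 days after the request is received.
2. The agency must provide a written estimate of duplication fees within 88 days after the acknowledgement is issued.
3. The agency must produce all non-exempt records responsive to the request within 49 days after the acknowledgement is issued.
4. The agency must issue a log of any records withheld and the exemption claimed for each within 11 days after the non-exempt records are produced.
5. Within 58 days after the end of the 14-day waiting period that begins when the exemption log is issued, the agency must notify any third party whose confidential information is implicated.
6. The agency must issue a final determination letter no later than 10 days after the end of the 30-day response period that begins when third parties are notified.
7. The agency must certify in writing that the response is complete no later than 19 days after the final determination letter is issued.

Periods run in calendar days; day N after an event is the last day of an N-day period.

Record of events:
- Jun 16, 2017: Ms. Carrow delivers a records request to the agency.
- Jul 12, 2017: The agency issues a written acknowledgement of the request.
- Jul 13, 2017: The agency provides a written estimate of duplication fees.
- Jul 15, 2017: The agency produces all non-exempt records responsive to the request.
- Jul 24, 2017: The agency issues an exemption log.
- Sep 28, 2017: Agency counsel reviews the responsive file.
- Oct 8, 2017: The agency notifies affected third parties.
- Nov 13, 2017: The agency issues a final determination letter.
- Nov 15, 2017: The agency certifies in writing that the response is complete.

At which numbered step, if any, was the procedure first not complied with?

Step 1 — 10 and 27 days from Jun 16, 2017 (when the request is received) are Jun 26, 2017 and Jul 13, 2017 respectively; Jul 12, 2017 falls inside that range.
Step 2 — counting 88 days from Jul 12, 2017 (when the acknowledgement is issued) gives a deadline of Oct 8, 2017; completed Jul 13, 2017, before the deadline.
Step 3 — counting 49 days from Jul 12, 2017 (when the acknowledgement is issued) gives a deadline of Aug 30, 2017; completed Jul 15, 2017, before the deadline.
Step 4 — counting 11 days from Jul 15, 2017 (when the non-exempt records are produced) gives a deadline of Jul 26, 2017; completed Jul 24, 2017, before the deadline.
Step 5 — counting 58 days from Aug 7, 2017 (end of the 14-day waiting period, which began when the exemption log is issued on Jul 24, 2017) gives a deadline of Oct 4, 2017; Oct 8, 2017 misses that deadline by 4 days.

Step 5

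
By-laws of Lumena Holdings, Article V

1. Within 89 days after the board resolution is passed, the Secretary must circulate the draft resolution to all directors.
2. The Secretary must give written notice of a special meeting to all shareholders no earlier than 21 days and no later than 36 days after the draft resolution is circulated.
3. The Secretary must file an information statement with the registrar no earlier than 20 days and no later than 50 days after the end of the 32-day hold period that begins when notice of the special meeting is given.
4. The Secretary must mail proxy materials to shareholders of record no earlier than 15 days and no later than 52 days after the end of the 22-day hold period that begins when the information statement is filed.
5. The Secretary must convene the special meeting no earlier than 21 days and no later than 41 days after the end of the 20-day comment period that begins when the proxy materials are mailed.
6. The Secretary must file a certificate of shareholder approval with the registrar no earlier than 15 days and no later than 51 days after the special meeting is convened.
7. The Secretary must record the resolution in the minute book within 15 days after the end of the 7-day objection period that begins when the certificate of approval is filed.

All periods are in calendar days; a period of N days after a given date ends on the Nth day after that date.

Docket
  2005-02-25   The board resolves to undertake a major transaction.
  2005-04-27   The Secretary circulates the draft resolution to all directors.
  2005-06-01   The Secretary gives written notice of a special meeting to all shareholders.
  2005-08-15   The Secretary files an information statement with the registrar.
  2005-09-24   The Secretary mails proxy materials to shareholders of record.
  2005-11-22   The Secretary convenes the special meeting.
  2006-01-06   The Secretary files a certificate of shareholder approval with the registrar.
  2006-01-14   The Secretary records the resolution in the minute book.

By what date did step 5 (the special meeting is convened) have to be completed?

The proxy materials are mailed on 2005-09-24; the 20-day comment period therefore ends 2005-10-14, and step 5 runs from that date. The window is 21–41 days after 2005-10-14; it closes on 2005-11-24.

2005-11-24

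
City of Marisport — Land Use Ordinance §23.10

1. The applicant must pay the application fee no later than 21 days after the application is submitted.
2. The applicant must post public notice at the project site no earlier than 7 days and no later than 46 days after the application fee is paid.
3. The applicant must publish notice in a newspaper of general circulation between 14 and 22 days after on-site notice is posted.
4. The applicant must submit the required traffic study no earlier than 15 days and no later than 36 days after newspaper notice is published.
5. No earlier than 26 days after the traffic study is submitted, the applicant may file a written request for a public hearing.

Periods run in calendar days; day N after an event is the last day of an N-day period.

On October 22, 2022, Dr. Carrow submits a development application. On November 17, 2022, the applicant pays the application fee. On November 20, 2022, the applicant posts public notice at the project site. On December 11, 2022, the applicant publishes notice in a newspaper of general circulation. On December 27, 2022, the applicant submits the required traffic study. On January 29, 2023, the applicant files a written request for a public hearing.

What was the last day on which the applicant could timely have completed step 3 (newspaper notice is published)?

December 12, 2022

Step 3 runs from November 20, 2022, when on-site notice is posted. The window is 14–22 days after November 20, 2022; it closes on December 12, 2022.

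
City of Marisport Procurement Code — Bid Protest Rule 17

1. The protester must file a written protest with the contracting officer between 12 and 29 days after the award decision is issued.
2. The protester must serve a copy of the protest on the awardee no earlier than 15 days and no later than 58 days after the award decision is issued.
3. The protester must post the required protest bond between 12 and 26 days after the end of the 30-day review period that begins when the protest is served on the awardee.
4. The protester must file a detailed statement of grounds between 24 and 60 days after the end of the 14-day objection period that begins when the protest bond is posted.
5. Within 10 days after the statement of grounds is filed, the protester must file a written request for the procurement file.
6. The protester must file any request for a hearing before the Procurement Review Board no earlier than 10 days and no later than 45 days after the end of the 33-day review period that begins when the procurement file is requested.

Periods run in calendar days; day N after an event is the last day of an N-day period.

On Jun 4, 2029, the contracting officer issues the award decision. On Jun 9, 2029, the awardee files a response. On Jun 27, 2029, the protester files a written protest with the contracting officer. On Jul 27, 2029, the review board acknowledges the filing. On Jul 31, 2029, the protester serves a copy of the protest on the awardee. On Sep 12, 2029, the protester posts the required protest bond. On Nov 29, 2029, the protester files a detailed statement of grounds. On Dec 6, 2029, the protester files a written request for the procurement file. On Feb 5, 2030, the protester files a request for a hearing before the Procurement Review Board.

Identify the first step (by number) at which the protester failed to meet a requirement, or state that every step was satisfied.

Step 4

Step 1: the window is 12–29 days after Jun 4, 2029 (when the award decision is issued), so Jun 16, 2029 through Jul 3, 2029; done Jun 27, 2029, which is between those dates.
Step 2: the window is 15–58 days after Jun 4, 2029 (when the award decision is issued), so Jun 19, 2029 through Aug 1, 2029; done Jul 31, 2029, which is between those dates.
Step 3: the window is 12–26 days after Aug 30, 2029 (end of the 30-day review period, which began when the protest is served on the awardee on Jul 31, 2029), so Sep 11, 2029 through Sep 25, 2029; done Sep 12, 2029, which is between those dates.
Step 4: the window is 24–60 days after Sep 26, 2029 (end of the 14-day objection period, which began when the protest bond is posted on Sep 12, 2029), so Oct 20, 2029 through Nov 25, 2029; done Nov 29, 2029 — 4 days after the window closed.
The procedure was therefore not followed at step 4.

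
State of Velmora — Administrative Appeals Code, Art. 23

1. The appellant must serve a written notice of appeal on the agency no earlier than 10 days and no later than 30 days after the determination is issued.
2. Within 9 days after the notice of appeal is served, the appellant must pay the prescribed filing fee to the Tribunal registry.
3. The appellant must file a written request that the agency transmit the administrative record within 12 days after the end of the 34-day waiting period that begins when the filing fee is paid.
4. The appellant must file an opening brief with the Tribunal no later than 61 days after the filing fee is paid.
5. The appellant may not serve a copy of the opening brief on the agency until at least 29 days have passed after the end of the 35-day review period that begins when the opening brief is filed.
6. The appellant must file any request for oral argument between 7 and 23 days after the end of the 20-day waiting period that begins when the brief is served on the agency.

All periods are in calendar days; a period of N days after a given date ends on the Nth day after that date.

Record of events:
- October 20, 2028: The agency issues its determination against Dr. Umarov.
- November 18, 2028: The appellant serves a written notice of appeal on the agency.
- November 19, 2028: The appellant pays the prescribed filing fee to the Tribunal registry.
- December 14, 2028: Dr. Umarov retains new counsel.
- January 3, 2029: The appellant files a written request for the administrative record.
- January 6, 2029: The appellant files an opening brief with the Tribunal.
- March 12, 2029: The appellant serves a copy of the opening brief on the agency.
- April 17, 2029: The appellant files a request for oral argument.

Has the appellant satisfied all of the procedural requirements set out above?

Yes

Step 1: the window is 10–30 days after October 20, 2028 (when the determination is issued), so October 30, 2028 through November 19, 2028; done November 18, 2028 — within the window.
Step 2: 9 days after November 18, 2028 (when the notice of appeal is served) is November 27, 2028; done November 19, 2028 — timely.
Step 3: 12 days after December 23, 2028 (end of the 34-day waiting period, which began when the filing fee is paid on November 19, 2028) is January 4, 2029; completed January 3, 2029, before the deadline.
Step 4: 61 days after November 19, 2028 (when the filing fee is paid) is January 19, 2029; done January 6, 2029 — timely.
Step 5: the earliest permitted date is 29 days after February 10, 2029 (end of the 35-day review period, which began when the opening brief is filed on January 6, 2029), i.e. March 11, 2029; done March 12, 2029 — permitted.
Step 6: the window is 7–23 days after April 1, 2029 (end of the 20-day waiting period, which began when the brief is served on the agency on March 12, 2029), so April 8, 2029 through April 24, 2029; done April 17, 2029 — within the window.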